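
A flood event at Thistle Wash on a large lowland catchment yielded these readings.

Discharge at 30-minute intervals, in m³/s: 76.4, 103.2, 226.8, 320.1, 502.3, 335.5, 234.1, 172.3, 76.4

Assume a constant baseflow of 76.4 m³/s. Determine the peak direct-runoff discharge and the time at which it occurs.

Subtracting baseflow gives direct-runoff ordinates: 0.0, 26.8, 150.4, 243.7, 425.9, 259.1, 157.7, 95.9, 0.0 m³/s.
The maximum is 425.9 m³/s, occurring at the reading for t = 2 h.

Q_p = 425.9 m³/s at t = 2 h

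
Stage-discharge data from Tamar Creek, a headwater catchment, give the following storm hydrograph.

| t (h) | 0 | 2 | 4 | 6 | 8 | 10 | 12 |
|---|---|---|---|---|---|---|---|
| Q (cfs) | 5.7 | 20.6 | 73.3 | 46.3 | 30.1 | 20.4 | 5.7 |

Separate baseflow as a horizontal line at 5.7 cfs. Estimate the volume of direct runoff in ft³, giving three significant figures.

V ≈ 1.17 × 10^6 ft³

Direct-runoff ordinates (Q − Q_b): 0.0, 14.9, 67.6, 40.6, 24.4, 14.7, 0.0 cfs.
ΣQ_DR = 162.2 cfs.
With Δt = 2 h = 7200 s, V = ΣQ_DR · Δt = 162.2 × 7200 = 1.17 × 10^6 ft³.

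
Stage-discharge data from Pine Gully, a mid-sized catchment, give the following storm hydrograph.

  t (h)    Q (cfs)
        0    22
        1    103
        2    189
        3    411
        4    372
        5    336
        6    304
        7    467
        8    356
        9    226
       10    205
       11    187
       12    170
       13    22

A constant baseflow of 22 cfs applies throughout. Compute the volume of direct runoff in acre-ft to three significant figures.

Direct-runoff ordinates (Q − Q_b): 0.0, 81.0, 167.0, 389.0, 350.0, 314.0, 282.0, 445.0, 334.0, 204.0, 183.0, 165.0, 148.0, 0.0 cfs.
ΣQ_DR = 3062 cfs.
With Δt = 1 h = 3600 s, V = ΣQ_DR · Δt = 3062 × 3600 = 1.10 × 10^7 ft³ = 253 acre-ft.

V ≈ 253 acre-ft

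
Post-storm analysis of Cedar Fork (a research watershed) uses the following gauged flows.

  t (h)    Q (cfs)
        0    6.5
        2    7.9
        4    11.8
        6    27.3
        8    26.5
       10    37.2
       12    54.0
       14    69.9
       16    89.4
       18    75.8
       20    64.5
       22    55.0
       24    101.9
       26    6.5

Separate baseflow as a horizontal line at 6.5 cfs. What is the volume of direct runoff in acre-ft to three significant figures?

Direct-runoff ordinates (Q − Q_b): 0.0, 1.4, 5.3, 20.8, 20.0, 30.7, 47.5, 63.4, 82.9, 69.3, 58.0, 48.5, 95.4, 0.0 cfs.
ΣQ_DR = 543.2 cfs.
With Δt = 2 h = 7200 s, V = ΣQ_DR · Δt = 543.2 × 7200 = 3.91 × 10^6 ft³ = 89.8 acre-ft.

V ≈ 89.8 acre-ft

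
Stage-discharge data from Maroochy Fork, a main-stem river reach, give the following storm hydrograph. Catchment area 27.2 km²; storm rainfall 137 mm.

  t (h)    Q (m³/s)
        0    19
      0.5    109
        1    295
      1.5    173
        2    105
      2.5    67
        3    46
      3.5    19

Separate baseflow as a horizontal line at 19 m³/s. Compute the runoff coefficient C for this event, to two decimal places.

ΣQ_DR = 681.0 m³/s; V = ΣQ_DR·Δt = 1.226 × 10^6 m³.
Runoff depth d = V / A = 45.07 mm.
C = d / P = 45.07 / 137 = 0.33.

C ≈ 0.33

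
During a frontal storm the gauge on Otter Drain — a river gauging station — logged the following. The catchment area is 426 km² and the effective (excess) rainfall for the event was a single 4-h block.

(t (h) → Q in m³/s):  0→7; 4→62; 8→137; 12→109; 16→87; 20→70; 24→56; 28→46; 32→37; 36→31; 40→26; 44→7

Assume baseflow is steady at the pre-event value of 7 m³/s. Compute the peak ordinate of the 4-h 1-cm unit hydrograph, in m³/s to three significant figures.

Direct runoff: 0.0, 55.0, 130.0, 102.0, 80.0, 63.0, 49.0, 39.0, 30.0, 24.0, 19.0, 0.0 m³/s; ΣQ_DR = 591.0 m³/s, peak = 130.0 m³/s.
Runoff depth d = ΣQ_DR·Δt / A = 591.0 × 14400 / (426 km²) = 19.98 mm.
The 1-cm UH is the DRH scaled by (10 mm)/d, so U_p = 130.0 × 10/19.98 = 65.1 m³/s.

U_p ≈ 65.1 m³/s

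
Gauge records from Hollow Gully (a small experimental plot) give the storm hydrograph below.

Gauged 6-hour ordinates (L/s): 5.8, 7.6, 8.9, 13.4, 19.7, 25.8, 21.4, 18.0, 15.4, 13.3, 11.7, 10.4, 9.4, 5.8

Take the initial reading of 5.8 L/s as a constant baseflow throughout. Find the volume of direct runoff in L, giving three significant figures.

V ≈ 2.28 × 10^6 L

Direct-runoff ordinates (Q − Q_b): 0.0, 1.8, 3.1, 7.6, 13.9, 20.0, 15.6, 12.2, 9.6, 7.5, 5.9, 4.6, 3.6, 0.0 L/s.
ΣQ_DR = 105.4 L/s.
With Δt = 6 h = 21600 s, V = ΣQ_DR · Δt = 105.4 × 21600 = 2.28 × 10^6 L.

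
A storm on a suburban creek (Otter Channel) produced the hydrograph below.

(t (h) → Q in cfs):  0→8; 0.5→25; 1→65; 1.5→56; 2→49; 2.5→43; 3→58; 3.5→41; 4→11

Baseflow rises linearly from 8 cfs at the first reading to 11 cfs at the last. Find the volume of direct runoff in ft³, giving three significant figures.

V ≈ 4.87 × 10^5 ft³

Direct-runoff ordinates (Q − Q_b): 0.00, 16.62, 56.25, 46.88, 39.50, 33.12, 47.75, 30.38, 0.00 cfs.
ΣQ_DR = 270.5 cfs.
With Δt = 0.5 h = 1800 s, V = ΣQ_DR · Δt = 270.5 × 1800 = 4.87 × 10^5 ft³.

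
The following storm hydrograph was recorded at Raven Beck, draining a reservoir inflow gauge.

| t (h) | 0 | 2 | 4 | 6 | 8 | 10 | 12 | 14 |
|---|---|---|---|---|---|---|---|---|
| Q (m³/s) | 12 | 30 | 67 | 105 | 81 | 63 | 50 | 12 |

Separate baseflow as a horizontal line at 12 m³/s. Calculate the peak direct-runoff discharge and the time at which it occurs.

Subtracting baseflow gives direct-runoff ordinates: 0.0, 18.0, 55.0, 93.0, 69.0, 51.0, 38.0, 0.0 m³/s.
The maximum is 93.0 m³/s, occurring at the reading for t = 6 h.

Q_p = 93.0 m³/s at t = 6 h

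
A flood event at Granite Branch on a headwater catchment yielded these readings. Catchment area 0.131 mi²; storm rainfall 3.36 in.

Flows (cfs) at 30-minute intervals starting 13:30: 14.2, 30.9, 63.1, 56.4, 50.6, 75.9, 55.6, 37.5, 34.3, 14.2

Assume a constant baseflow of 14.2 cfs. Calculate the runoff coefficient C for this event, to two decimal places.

ΣQ_DR = 290.7 cfs; V = ΣQ_DR·Δt = 5.233 × 10^5 ft³.
Runoff depth d = V / A = 1.719 in.
C = d / P = 1.719 / 3.36 = 0.51.

C ≈ 0.51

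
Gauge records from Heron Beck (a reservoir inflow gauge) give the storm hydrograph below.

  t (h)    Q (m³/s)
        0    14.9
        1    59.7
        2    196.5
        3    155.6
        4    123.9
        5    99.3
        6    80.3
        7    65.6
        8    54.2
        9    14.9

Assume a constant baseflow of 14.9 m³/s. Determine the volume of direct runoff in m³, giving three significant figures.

V ≈ 2.58 × 10^6 m³

Direct-runoff ordinates (Q − Q_b): 0.0, 44.8, 181.6, 140.7, 109.0, 84.4, 65.4, 50.7, 39.3, 0.0 m³/s.
ΣQ_DR = 715.9 m³/s.
With Δt = 1 h = 3600 s, V = ΣQ_DR · Δt = 715.9 × 3600 = 2.58 × 10^6 m³.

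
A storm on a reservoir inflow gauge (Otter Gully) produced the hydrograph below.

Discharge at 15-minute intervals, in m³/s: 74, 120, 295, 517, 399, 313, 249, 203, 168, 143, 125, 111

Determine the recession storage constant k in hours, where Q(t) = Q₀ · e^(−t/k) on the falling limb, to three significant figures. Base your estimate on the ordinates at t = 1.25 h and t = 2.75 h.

On the falling limb, Q drops from 313 to 111 m³/s between t = 1.25 h and t = 2.75 h (Δt = 1.5 h).
k = −Δt / ln(Q₂/Q₁) = −1.5 / ln(111/313) = 1.45 h.

k ≈ 1.45 h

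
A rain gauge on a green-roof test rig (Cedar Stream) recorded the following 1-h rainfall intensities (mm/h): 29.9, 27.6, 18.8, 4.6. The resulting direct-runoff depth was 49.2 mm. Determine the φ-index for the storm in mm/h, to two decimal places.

Only the 3 blocks with intensity above φ contribute runoff: 29.9, 27.6, 18.8 mm/h.
Σ(I−φ)·Δt = d  ⇒  (29.9+27.6+18.8 − 3φ)·1 = 49.2
φ = (76.30 − 49.2/1) / 3 = 9.03 mm/h.

φ ≈ 9.03 mm/h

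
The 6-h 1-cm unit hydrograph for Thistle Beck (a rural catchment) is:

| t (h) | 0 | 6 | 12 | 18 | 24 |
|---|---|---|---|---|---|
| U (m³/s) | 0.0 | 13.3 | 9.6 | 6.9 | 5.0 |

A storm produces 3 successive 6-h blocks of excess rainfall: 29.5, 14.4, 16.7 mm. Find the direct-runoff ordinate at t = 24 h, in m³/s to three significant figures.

By discrete convolution, Q_j = Σ (P_i / 10 mm) · U_{j−i}.
At t = 24 h (j=4): Q = (29.5/10)·5.0 + (14.4/10)·6.9 + (16.7/10)·9.6 = 40.7 m³/s.

Q ≈ 40.7 m³/s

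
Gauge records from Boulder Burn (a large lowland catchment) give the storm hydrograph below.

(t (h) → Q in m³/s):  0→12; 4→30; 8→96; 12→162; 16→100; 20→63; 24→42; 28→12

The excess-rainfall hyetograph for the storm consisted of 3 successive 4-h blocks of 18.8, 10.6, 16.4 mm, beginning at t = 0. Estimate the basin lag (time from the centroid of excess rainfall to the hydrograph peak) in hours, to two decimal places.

t_L ≈ 6.21 h

Centroid of excess rainfall: t_c = Σ P_i·t̄_i / ΣP_i = 5.7904 h (block centres at 2, 6, 10 h).
Hydrograph peak occurs at t = 12 h, so basin lag t_L = 12 − 5.7904 = 6.21 h.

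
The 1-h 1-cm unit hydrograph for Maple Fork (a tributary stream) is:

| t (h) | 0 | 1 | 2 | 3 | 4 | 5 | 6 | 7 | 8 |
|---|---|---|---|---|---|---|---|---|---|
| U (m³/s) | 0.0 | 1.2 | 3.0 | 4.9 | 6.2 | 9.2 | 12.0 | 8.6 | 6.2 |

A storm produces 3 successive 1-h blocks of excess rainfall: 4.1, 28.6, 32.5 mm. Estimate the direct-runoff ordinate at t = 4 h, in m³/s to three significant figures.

By discrete convolution, Q_j = Σ (P_i / 10 mm) · U_{j−i}.
At t = 4 h (j=4): Q = (4.1/10)·6.2 + (28.6/10)·4.9 + (32.5/10)·3.0 = 26.3 m³/s.

Q ≈ 26.3 m³/s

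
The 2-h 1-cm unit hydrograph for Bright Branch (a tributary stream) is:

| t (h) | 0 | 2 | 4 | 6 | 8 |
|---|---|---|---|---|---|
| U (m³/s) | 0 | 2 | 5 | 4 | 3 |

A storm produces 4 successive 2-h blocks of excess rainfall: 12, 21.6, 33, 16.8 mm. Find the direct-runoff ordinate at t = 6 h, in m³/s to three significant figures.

Q ≈ 22.2 m³/s

By discrete convolution, Q_j = Σ (P_i / 10 mm) · U_{j−i}.
At t = 6 h (j=3): Q = (12/10)·4 + (21.6/10)·5 + (33/10)·2 + (16.8/10)·0 = 22.2 m³/s.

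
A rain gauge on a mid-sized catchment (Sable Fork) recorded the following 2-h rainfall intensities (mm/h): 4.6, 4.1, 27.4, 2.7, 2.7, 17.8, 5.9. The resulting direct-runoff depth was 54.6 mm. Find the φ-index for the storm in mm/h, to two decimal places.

Only the 2 blocks with intensity above φ contribute runoff: 27.4, 17.8 mm/h.
Σ(I−φ)·Δt = d  ⇒  (27.4+17.8 − 2φ)·2 = 54.6
φ = (45.20 − 54.6/2) / 2 = 8.95 mm/h.

φ ≈ 8.95 mm/h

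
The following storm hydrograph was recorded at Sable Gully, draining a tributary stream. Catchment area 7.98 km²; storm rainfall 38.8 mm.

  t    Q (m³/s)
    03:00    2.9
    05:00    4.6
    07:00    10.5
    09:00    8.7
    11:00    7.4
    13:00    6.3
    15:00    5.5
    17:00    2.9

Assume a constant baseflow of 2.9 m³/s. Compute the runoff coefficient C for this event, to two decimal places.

ΣQ_DR = 25.60 m³/s; V = ΣQ_DR·Δt = 1.843 × 10^5 m³.
Runoff depth d = V / A = 23.10 mm.
C = d / P = 23.10 / 38.8 = 0.60.

C ≈ 0.60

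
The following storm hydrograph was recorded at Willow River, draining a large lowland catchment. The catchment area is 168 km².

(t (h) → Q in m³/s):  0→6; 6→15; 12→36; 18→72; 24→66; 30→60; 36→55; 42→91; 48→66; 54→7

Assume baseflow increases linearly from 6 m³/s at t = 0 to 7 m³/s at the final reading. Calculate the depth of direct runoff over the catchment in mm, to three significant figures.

d ≈ 52.6 mm

Direct runoff: 0.00, 8.89, 29.78, 65.67, 59.56, 53.44, 48.33, 84.22, 59.11, 0.00 m³/s; ΣQ_DR = 409.0 m³/s.
V = ΣQ_DR · Δt = 409.0 × 21600 s = 8.834 × 10^6 m³.
Over A = 168 km², depth = V / A = 52.6 mm.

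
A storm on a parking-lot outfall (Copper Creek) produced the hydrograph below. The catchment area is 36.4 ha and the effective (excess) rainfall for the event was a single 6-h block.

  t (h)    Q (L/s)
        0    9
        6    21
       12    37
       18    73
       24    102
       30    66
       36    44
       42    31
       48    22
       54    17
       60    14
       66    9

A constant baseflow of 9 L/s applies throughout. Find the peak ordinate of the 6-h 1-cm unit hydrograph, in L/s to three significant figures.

Direct runoff: 0.0, 12.0, 28.0, 64.0, 93.0, 57.0, 35.0, 22.0, 13.0, 8.0, 5.0, 0.0 L/s; ΣQ_DR = 337.0 L/s, peak = 93.0 L/s.
Runoff depth d = ΣQ_DR·Δt / A = 337.0 × 21600 / (36.4 ha) = 20.00 mm.
The 1-cm UH is the DRH scaled by (10 mm)/d, so U_p = 93.0 × 10/20.00 = 46.5 L/s.

U_p ≈ 46.5 L/s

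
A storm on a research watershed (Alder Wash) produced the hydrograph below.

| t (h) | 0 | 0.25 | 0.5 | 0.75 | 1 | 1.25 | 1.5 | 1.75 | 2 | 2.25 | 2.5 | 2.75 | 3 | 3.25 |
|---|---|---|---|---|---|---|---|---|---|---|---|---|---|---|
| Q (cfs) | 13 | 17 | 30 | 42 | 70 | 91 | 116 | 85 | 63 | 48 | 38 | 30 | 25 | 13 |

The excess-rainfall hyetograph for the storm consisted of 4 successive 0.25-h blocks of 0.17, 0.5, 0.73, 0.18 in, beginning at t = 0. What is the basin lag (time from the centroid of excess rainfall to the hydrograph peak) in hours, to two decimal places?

t_L ≈ 0.98 h

Centroid of excess rainfall: t_c = Σ P_i·t̄_i / ΣP_i = 0.5206 h (block centres at 0.125, 0.375, 0.625, 0.875 h).
Hydrograph peak occurs at t = 1.5 h, so basin lag t_L = 1.5 − 0.5206 = 0.98 h.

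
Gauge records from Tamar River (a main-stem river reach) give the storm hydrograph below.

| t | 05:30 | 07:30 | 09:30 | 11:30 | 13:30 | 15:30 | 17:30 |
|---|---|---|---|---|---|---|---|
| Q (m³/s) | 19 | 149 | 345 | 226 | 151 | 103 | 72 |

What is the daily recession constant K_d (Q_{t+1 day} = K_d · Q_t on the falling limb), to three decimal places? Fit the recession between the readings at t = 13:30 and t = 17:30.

Between t = 13:30 and t = 17:30 the flow falls from 151 to 72 m³/s over 2×2 h = 4 h.
Per-interval ratio K = (72/151)^(1/2) = 0.6905; K_d = K^(24/2) = 0.012.

K_d ≈ 0.012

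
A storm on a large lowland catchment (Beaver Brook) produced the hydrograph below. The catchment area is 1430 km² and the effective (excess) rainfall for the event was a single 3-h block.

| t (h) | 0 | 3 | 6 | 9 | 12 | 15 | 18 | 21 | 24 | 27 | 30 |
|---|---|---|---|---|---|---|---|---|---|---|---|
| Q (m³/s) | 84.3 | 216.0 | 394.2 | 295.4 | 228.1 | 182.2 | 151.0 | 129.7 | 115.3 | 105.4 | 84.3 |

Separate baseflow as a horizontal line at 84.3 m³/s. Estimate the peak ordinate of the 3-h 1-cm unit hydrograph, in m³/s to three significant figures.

Direct runoff: 0.0, 131.7, 309.9, 211.1, 143.8, 97.9, 66.7, 45.4, 31.0, 21.1, 0.0 m³/s; ΣQ_DR = 1059 m³/s, peak = 309.9 m³/s.
Runoff depth d = ΣQ_DR·Δt / A = 1059 × 10800 / (1430 km²) = 7.995 mm.
The 1-cm UH is the DRH scaled by (10 mm)/d, so U_p = 309.9 × 10/7.995 = 388 m³/s.

U_p ≈ 388 m³/s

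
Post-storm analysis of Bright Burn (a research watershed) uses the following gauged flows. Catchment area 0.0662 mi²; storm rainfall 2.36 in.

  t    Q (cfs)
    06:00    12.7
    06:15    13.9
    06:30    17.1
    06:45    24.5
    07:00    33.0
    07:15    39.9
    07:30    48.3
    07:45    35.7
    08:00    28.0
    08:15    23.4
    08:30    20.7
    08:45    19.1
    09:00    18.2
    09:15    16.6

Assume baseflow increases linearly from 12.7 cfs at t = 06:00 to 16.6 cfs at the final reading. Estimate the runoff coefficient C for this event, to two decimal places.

ΣQ_DR = 146.0 cfs; V = ΣQ_DR·Δt = 1.314 × 10^5 ft³.
Runoff depth d = V / A = 0.8544 in.
C = d / P = 0.8544 / 2.36 = 0.36.

C ≈ 0.36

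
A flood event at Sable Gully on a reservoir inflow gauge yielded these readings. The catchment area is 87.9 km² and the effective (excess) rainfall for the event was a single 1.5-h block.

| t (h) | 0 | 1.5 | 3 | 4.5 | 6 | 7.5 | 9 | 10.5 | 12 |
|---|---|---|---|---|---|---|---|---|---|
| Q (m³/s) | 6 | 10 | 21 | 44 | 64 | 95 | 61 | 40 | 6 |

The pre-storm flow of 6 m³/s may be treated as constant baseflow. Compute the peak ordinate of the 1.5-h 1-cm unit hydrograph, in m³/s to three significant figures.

Direct runoff: 0.0, 4.0, 15.0, 38.0, 58.0, 89.0, 55.0, 34.0, 0.0 m³/s; ΣQ_DR = 293.0 m³/s, peak = 89.0 m³/s.
Runoff depth d = ΣQ_DR·Δt / A = 293.0 × 5400 / (87.9 km²) = 18.00 mm.
The 1-cm UH is the DRH scaled by (10 mm)/d, so U_p = 89.0 × 10/18.00 = 49.4 m³/s.

U_p ≈ 49.4 m³/s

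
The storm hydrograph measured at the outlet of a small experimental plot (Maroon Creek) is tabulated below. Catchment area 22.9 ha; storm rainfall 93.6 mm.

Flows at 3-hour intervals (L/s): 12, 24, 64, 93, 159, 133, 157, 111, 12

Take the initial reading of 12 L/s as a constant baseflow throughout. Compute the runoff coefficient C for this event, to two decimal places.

C ≈ 0.33

ΣQ_DR = 657.0 L/s; V = ΣQ_DR·Δt = 7.096 × 10^6 L.
Runoff depth d = V / A = 30.99 mm.
C = d / P = 30.99 / 93.6 = 0.33.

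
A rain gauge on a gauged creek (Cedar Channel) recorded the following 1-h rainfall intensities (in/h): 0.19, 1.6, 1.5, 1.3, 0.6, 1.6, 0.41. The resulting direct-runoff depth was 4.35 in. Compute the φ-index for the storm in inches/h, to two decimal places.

φ ≈ 0.45 in/h

Only the 5 blocks with intensity above φ contribute runoff: 1.6, 1.5, 1.3, 0.6, 1.6 in/h.
Σ(I−φ)·Δt = d  ⇒  (1.6+1.5+1.3+0.6+1.6 − 5φ)·1 = 4.35
φ = (6.600 − 4.35/1) / 5 = 0.45 in/h.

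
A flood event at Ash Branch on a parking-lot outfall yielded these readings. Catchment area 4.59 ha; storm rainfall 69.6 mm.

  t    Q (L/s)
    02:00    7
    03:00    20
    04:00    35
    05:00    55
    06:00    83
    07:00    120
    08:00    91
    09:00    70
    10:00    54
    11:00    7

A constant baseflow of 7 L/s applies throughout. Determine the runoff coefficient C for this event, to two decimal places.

ΣQ_DR = 472.0 L/s; V = ΣQ_DR·Δt = 1.699 × 10^6 L.
Runoff depth d = V / A = 37.02 mm.
C = d / P = 37.02 / 69.6 = 0.53.

C ≈ 0.53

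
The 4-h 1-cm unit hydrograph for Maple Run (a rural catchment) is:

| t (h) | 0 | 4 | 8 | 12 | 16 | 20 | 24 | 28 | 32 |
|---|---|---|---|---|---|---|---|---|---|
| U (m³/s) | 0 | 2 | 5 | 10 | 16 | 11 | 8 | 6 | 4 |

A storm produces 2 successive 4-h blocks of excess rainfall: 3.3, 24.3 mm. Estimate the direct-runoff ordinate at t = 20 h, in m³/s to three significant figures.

Q ≈ 42.5 m³/s

By discrete convolution, Q_j = Σ (P_i / 10 mm) · U_{j−i}.
At t = 20 h (j=5): Q = (3.3/10)·11 + (24.3/10)·16 = 42.5 m³/s.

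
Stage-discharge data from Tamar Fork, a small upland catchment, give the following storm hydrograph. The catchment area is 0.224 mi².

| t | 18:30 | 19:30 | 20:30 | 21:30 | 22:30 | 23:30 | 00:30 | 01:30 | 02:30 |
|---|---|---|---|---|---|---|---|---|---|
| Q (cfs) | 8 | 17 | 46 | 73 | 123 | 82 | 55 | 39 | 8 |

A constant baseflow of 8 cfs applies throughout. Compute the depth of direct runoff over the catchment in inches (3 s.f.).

d ≈ 2.62 in

Direct runoff: 0.0, 9.0, 38.0, 65.0, 115.0, 74.0, 47.0, 31.0, 0.0 cfs; ΣQ_DR = 379.0 cfs.
V = ΣQ_DR · Δt = 379.0 × 3600 s = 1.364 × 10^6 ft³.
Over A = 0.224 mi², depth = V / A = 2.62 in.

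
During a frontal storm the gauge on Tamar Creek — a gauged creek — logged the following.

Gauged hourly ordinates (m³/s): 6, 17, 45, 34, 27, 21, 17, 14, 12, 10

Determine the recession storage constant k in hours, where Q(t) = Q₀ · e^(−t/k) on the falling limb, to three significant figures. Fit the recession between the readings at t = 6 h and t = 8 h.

On the falling limb, Q drops from 17 to 12 m³/s between t = 6 h and t = 8 h (Δt = 2 h).
k = −Δt / ln(Q₂/Q₁) = −2 / ln(12/17) = 5.74 h.

k ≈ 5.74 h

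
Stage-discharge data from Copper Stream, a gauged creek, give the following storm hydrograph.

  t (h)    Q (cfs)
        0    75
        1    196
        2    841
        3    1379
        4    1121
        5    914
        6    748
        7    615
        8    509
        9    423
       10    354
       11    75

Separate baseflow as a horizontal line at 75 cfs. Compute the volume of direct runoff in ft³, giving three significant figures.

V ≈ 2.29 × 10^7 ft³

Direct-runoff ordinates (Q − Q_b): 0.0, 121.0, 766.0, 1304.0, 1046.0, 839.0, 673.0, 540.0, 434.0, 348.0, 279.0, 0.0 cfs.
ΣQ_DR = 6350 cfs.
With Δt = 1 h = 3600 s, V = ΣQ_DR · Δt = 6350 × 3600 = 2.29 × 10^7 ft³.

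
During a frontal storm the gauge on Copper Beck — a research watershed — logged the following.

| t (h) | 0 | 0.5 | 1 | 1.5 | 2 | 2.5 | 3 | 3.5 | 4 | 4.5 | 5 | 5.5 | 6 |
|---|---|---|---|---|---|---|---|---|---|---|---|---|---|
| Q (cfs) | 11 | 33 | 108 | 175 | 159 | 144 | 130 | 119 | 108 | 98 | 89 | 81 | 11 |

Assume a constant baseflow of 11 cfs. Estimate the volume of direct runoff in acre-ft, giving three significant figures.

V ≈ 46.4 acre-ft

Direct-runoff ordinates (Q − Q_b): 0.0, 22.0, 97.0, 164.0, 148.0, 133.0, 119.0, 108.0, 97.0, 87.0, 78.0, 70.0, 0.0 cfs.
ΣQ_DR = 1123 cfs.
With Δt = 0.5 h = 1800 s, V = ΣQ_DR · Δt = 1123 × 1800 = 2.02 × 10^6 ft³ = 46.4 acre-ft.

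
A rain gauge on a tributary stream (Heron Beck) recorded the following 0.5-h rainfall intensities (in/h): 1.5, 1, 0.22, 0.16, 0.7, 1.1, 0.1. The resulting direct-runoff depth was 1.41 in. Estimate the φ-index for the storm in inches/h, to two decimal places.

Only the 4 blocks with intensity above φ contribute runoff: 1.5, 1, 0.7, 1.1 in/h.
Σ(I−φ)·Δt = d  ⇒  (1.5+1+0.7+1.1 − 4φ)·0.5 = 1.41
φ = (4.300 − 1.41/0.5) / 4 = 0.37 in/h.

φ ≈ 0.37 in/h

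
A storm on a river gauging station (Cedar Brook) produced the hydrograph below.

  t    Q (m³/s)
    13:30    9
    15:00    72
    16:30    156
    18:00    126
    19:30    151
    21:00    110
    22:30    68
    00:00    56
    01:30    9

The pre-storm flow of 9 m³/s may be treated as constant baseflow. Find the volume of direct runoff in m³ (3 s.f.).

V ≈ 3.65 × 10^6 m³

Direct-runoff ordinates (Q − Q_b): 0.0, 63.0, 147.0, 117.0, 142.0, 101.0, 59.0, 47.0, 0.0 m³/s.
ΣQ_DR = 676.0 m³/s.
With Δt = 1.5 h = 5400 s, V = ΣQ_DR · Δt = 676.0 × 5400 = 3.65 × 10^6 m³.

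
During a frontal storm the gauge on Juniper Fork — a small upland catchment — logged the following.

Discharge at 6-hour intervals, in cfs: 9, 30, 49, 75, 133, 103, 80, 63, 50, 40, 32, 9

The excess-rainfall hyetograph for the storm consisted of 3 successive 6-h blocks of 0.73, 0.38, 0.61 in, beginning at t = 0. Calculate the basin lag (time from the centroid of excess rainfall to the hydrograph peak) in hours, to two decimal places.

t_L ≈ 15.42 h

Centroid of excess rainfall: t_c = Σ P_i·t̄_i / ΣP_i = 8.5814 h (block centres at 3, 9, 15 h).
Hydrograph peak occurs at t = 24 h, so basin lag t_L = 24 − 8.5814 = 15.42 h.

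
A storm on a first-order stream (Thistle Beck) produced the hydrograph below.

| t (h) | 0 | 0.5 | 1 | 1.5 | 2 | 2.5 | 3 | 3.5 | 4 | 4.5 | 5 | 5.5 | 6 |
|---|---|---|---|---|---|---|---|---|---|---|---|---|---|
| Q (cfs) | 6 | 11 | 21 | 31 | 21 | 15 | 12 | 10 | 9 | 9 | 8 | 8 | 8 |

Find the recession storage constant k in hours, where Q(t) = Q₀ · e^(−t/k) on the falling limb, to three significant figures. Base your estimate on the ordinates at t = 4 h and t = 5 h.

k ≈ 8.49 h

On the falling limb, Q drops from 9 to 8 cfs between t = 4 h and t = 5 h (Δt = 1 h).
k = −Δt / ln(Q₂/Q₁) = −1 / ln(8/9) = 8.49 h.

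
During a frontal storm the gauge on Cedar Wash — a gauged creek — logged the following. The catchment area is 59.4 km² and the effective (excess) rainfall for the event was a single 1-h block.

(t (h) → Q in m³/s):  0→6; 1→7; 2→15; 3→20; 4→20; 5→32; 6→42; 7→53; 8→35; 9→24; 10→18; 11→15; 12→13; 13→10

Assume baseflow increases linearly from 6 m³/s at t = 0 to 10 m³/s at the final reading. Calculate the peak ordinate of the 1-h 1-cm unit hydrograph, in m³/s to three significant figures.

U_p ≈ 37.4 m³/s

Direct runoff: 0.00, 0.69, 8.38, 13.08, 12.77, 24.46, 34.15, 44.85, 26.54, 15.23, 8.92, 5.62, 3.31, 0.00 m³/s; ΣQ_DR = 198.0 m³/s, peak = 44.85 m³/s.
Runoff depth d = ΣQ_DR·Δt / A = 198.0 × 3600 / (59.4 km²) = 12.00 mm.
The 1-cm UH is the DRH scaled by (10 mm)/d, so U_p = 44.85 × 10/12.00 = 37.4 m³/s.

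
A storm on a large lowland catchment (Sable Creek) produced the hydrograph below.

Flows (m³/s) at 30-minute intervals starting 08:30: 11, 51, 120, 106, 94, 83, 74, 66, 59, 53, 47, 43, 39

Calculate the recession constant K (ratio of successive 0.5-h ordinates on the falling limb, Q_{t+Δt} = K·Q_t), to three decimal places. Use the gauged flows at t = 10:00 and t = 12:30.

Using the recession-limb readings at t = 10:00 and t = 12:30: Q falls from 106 to 59 m³/s over 5 intervals.
K = (Q₂/Q₁)^(1/5) = (59/106)^(1/5) = 0.889.

K ≈ 0.889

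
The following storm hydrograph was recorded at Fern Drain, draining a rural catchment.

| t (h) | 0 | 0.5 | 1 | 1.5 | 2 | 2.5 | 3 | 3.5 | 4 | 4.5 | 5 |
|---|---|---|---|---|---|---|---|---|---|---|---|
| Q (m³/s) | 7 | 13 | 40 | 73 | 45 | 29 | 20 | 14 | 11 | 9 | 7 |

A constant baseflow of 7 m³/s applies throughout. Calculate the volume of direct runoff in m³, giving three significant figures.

V ≈ 3.44 × 10^5 m³

Direct-runoff ordinates (Q − Q_b): 0.0, 6.0, 33.0, 66.0, 38.0, 22.0, 13.0, 7.0, 4.0, 2.0, 0.0 m³/s.
ΣQ_DR = 191.0 m³/s.
With Δt = 0.5 h = 1800 s, V = ΣQ_DR · Δt = 191.0 × 1800 = 3.44 × 10^5 m³.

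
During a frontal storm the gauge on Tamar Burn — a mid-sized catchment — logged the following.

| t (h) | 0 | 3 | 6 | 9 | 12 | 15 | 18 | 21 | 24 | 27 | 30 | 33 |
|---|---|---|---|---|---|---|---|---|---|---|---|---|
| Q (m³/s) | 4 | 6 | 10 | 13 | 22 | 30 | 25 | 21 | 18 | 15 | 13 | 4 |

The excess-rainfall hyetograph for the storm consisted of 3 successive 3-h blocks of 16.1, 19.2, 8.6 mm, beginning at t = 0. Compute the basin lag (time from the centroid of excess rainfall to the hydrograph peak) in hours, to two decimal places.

Centroid of excess rainfall: t_c = Σ P_i·t̄_i / ΣP_i = 3.9875 h (block centres at 1.5, 4.5, 7.5 h).
Hydrograph peak occurs at t = 15 h, so basin lag t_L = 15 − 3.9875 = 11.01 h.

t_L ≈ 11.01 h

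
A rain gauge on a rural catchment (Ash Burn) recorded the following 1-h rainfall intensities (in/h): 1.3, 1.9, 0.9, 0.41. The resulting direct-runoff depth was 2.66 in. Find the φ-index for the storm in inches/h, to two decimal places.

φ ≈ 0.48 in/h

Only the 3 blocks with intensity above φ contribute runoff: 1.3, 1.9, 0.9 in/h.
Σ(I−φ)·Δt = d  ⇒  (1.3+1.9+0.9 − 3φ)·1 = 2.66
φ = (4.100 − 2.66/1) / 3 = 0.48 in/h.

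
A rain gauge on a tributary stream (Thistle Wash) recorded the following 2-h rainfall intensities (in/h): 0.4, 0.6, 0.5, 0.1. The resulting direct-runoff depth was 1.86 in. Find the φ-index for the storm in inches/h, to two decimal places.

Only the 3 blocks with intensity above φ contribute runoff: 0.4, 0.6, 0.5 in/h.
Σ(I−φ)·Δt = d  ⇒  (0.4+0.6+0.5 − 3φ)·2 = 1.86
φ = (1.500 − 1.86/2) / 3 = 0.19 in/h.

φ ≈ 0.19 in/h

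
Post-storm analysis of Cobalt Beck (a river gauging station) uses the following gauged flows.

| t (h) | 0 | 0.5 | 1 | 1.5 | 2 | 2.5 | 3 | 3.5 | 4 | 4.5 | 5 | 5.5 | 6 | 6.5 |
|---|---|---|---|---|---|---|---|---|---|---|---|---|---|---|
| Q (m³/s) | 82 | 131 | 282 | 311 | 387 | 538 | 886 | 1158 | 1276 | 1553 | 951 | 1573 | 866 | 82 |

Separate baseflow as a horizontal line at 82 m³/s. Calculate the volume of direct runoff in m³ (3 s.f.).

V ≈ 1.61 × 10^7 m³

Direct-runoff ordinates (Q − Q_b): 0.0, 49.0, 200.0, 229.0, 305.0, 456.0, 804.0, 1076.0, 1194.0, 1471.0, 869.0, 1491.0, 784.0, 0.0 m³/s.
ΣQ_DR = 8928 m³/s.
With Δt = 0.5 h = 1800 s, V = ΣQ_DR · Δt = 8928 × 1800 = 1.61 × 10^7 m³.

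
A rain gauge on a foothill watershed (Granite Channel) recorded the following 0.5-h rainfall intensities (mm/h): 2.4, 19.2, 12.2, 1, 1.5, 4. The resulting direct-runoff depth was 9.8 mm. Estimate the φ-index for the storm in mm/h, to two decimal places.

φ ≈ 5.90 mm/h

Only the 2 blocks with intensity above φ contribute runoff: 19.2, 12.2 mm/h.
Σ(I−φ)·Δt = d  ⇒  (19.2+12.2 − 2φ)·0.5 = 9.8
φ = (31.40 − 9.8/0.5) / 2 = 5.90 mm/h.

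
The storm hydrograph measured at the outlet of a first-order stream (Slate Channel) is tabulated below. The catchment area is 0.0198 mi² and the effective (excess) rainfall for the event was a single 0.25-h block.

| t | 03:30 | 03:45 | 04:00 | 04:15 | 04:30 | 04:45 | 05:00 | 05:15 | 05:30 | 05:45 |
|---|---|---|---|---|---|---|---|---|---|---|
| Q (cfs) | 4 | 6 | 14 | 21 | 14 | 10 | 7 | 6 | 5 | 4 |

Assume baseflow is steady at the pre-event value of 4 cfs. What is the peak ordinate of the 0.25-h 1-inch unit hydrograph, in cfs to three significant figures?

U_p ≈ 17.0 cfs

Direct runoff: 0.0, 2.0, 10.0, 17.0, 10.0, 6.0, 3.0, 2.0, 1.0, 0.0 cfs; ΣQ_DR = 51.00 cfs, peak = 17.0 cfs.
Runoff depth d = ΣQ_DR·Δt / A = 51.00 × 900 / (0.0198 mi²) = 0.9978 in.
The 1-inch UH is the DRH scaled by (1 in)/d, so U_p = 17.0 × 1/0.9978 = 17.0 cfs.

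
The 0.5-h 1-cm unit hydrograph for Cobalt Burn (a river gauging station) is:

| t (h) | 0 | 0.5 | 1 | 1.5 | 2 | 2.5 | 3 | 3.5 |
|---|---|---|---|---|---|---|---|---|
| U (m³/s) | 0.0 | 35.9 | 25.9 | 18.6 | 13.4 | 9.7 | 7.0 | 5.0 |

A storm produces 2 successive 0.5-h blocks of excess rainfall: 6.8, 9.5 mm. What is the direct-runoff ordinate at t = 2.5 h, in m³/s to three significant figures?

Q ≈ 19.3 m³/s

By discrete convolution, Q_j = Σ (P_i / 10 mm) · U_{j−i}.
At t = 2.5 h (j=5): Q = (6.8/10)·9.7 + (9.5/10)·13.4 = 19.3 m³/s.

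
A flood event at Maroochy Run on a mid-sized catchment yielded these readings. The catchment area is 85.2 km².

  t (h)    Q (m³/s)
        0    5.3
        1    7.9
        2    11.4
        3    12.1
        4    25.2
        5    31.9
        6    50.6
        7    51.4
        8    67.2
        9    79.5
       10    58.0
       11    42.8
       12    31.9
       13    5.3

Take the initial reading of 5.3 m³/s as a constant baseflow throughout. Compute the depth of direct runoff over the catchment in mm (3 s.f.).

d ≈ 17.2 mm

Direct runoff: 0.0, 2.6, 6.1, 6.8, 19.9, 26.6, 45.3, 46.1, 61.9, 74.2, 52.7, 37.5, 26.6, 0.0 m³/s; ΣQ_DR = 406.3 m³/s.
V = ΣQ_DR · Δt = 406.3 × 3600 s = 1.463 × 10^6 m³.
Over A = 85.2 km², depth = V / A = 17.2 mm.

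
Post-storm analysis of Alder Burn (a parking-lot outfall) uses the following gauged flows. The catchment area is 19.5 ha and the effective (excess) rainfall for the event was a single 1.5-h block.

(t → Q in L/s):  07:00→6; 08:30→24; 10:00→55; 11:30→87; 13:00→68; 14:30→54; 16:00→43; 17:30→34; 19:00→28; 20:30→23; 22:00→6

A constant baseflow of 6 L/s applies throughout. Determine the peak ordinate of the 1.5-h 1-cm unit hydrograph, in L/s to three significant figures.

Direct runoff: 0.0, 18.0, 49.0, 81.0, 62.0, 48.0, 37.0, 28.0, 22.0, 17.0, 0.0 L/s; ΣQ_DR = 362.0 L/s, peak = 81.0 L/s.
Runoff depth d = ΣQ_DR·Δt / A = 362.0 × 5400 / (19.5 ha) = 10.02 mm.
The 1-cm UH is the DRH scaled by (10 mm)/d, so U_p = 81.0 × 10/10.02 = 80.8 L/s.

U_p ≈ 80.8 L/s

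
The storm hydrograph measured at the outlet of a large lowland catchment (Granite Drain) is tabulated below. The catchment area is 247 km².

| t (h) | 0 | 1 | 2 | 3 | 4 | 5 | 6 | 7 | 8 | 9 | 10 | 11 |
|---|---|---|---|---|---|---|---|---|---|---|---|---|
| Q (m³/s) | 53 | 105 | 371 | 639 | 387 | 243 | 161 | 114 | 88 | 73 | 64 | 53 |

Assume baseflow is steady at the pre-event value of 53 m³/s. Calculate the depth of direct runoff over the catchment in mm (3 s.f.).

Direct runoff: 0.0, 52.0, 318.0, 586.0, 334.0, 190.0, 108.0, 61.0, 35.0, 20.0, 11.0, 0.0 m³/s; ΣQ_DR = 1715 m³/s.
V = ΣQ_DR · Δt = 1715 × 3600 s = 6.174 × 10^6 m³.
Over A = 247 km², depth = V / A = 25.0 mm.

d ≈ 25.0 mm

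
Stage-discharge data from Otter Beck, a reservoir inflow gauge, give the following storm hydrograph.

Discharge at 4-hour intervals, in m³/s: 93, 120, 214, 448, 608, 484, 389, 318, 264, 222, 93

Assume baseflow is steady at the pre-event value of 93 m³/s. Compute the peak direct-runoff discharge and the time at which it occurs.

Q_p = 515.0 m³/s at t = 16 h

Subtracting baseflow gives direct-runoff ordinates: 0.0, 27.0, 121.0, 355.0, 515.0, 391.0, 296.0, 225.0, 171.0, 129.0, 0.0 m³/s.
The maximum is 515.0 m³/s, occurring at the reading for t = 16 h.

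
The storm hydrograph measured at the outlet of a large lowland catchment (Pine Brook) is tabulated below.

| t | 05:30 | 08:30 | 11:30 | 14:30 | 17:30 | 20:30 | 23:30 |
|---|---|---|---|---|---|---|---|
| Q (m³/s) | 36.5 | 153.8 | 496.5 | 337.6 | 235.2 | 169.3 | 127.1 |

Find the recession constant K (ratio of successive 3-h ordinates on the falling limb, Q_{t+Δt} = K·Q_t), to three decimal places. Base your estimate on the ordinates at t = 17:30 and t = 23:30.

K ≈ 0.735

Using the recession-limb readings at t = 17:30 and t = 23:30: Q falls from 235.2 to 127.1 m³/s over 2 intervals.
K = (Q₂/Q₁)^(1/2) = (127.1/235.2)^(1/2) = 0.735.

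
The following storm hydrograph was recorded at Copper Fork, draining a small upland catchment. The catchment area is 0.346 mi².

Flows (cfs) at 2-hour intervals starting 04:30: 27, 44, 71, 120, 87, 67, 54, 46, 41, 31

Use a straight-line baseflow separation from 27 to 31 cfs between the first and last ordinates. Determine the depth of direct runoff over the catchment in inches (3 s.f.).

Direct runoff: 0.00, 16.56, 43.11, 91.67, 58.22, 37.78, 24.33, 15.89, 10.44, 0.00 cfs; ΣQ_DR = 298.0 cfs.
V = ΣQ_DR · Δt = 298.0 × 7200 s = 2.146 × 10^6 ft³.
Over A = 0.346 mi², depth = V / A = 2.67 in.

d ≈ 2.67 in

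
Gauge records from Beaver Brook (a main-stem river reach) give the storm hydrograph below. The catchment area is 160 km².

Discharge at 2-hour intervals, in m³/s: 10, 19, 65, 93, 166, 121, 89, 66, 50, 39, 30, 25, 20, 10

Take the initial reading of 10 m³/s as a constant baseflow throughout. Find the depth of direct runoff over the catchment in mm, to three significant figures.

d ≈ 29.8 mm

Direct runoff: 0.0, 9.0, 55.0, 83.0, 156.0, 111.0, 79.0, 56.0, 40.0, 29.0, 20.0, 15.0, 10.0, 0.0 m³/s; ΣQ_DR = 663.0 m³/s.
V = ΣQ_DR · Δt = 663.0 × 7200 s = 4.774 × 10^6 m³.
Over A = 160 km², depth = V / A = 29.8 mm.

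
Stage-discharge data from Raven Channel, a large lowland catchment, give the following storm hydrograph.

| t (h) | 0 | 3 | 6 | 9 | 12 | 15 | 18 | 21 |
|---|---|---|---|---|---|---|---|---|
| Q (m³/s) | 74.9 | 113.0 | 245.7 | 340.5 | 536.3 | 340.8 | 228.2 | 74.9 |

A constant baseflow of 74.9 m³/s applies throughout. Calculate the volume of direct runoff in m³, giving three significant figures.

V ≈ 1.46 × 10^7 m³

Direct-runoff ordinates (Q − Q_b): 0.0, 38.1, 170.8, 265.6, 461.4, 265.9, 153.3, 0.0 m³/s.
ΣQ_DR = 1355 m³/s.
With Δt = 3 h = 10800 s, V = ΣQ_DR · Δt = 1355 × 10800 = 1.46 × 10^7 m³.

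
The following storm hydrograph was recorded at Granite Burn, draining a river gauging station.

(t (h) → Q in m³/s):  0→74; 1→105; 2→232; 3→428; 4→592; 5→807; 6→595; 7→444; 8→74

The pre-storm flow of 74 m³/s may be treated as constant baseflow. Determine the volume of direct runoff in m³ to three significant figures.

V ≈ 9.67 × 10^6 m³

Direct-runoff ordinates (Q − Q_b): 0.0, 31.0, 158.0, 354.0, 518.0, 733.0, 521.0, 370.0, 0.0 m³/s.
ΣQ_DR = 2685 m³/s.
With Δt = 1 h = 3600 s, V = ΣQ_DR · Δt = 2685 × 3600 = 9.67 × 10^6 m³.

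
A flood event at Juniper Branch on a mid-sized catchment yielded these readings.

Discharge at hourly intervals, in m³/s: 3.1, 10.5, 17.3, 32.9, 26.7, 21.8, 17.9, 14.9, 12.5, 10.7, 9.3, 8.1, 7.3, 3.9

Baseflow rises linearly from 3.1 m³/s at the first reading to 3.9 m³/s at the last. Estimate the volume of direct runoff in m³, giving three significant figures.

V ≈ 5.32 × 10^5 m³

Direct-runoff ordinates (Q − Q_b): 0.00, 7.34, 14.08, 29.62, 23.35, 18.39, 14.43, 11.37, 8.91, 7.05, 5.58, 4.32, 3.46, 0.00 m³/s.
ΣQ_DR = 147.9 m³/s.
With Δt = 1 h = 3600 s, V = ΣQ_DR · Δt = 147.9 × 3600 = 5.32 × 10^5 m³.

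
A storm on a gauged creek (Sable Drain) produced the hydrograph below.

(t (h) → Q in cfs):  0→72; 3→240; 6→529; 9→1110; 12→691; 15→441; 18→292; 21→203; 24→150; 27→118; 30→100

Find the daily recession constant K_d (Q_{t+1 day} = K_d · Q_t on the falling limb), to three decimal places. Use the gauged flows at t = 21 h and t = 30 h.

K_d ≈ 0.151

Between t = 21 h and t = 30 h the flow falls from 203 to 100 cfs over 3×3 h = 9 h.
Per-interval ratio K = (100/203)^(1/3) = 0.7898; K_d = K^(24/3) = 0.151.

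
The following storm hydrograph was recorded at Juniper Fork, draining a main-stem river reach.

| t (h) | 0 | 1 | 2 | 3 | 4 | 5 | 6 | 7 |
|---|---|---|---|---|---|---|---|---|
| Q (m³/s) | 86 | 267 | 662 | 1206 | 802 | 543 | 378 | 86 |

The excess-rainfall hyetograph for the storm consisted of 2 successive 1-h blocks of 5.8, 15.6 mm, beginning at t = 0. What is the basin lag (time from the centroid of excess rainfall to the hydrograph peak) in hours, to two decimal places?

Centroid of excess rainfall: t_c = Σ P_i·t̄_i / ΣP_i = 1.2290 h (block centres at 0.5, 1.5 h).
Hydrograph peak occurs at t = 3 h, so basin lag t_L = 3 − 1.2290 = 1.77 h.

t_L ≈ 1.77 h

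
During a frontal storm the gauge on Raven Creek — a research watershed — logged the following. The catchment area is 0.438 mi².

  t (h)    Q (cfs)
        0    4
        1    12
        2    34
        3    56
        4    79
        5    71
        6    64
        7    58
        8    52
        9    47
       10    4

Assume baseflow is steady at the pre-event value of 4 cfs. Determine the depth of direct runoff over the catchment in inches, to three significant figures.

Direct runoff: 0.0, 8.0, 30.0, 52.0, 75.0, 67.0, 60.0, 54.0, 48.0, 43.0, 0.0 cfs; ΣQ_DR = 437.0 cfs.
V = ΣQ_DR · Δt = 437.0 × 3600 s = 1.573 × 10^6 ft³.
Over A = 0.438 mi², depth = V / A = 1.55 in.

d ≈ 1.55 in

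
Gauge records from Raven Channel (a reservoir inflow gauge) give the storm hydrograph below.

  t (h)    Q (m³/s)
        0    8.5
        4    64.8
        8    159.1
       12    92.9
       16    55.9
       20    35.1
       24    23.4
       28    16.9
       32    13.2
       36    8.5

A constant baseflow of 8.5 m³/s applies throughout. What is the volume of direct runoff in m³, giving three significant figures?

Direct-runoff ordinates (Q − Q_b): 0.0, 56.3, 150.6, 84.4, 47.4, 26.6, 14.9, 8.4, 4.7, 0.0 m³/s.
ΣQ_DR = 393.3 m³/s.
With Δt = 4 h = 14400 s, V = ΣQ_DR · Δt = 393.3 × 14400 = 5.66 × 10^6 m³.

V ≈ 5.66 × 10^6 m³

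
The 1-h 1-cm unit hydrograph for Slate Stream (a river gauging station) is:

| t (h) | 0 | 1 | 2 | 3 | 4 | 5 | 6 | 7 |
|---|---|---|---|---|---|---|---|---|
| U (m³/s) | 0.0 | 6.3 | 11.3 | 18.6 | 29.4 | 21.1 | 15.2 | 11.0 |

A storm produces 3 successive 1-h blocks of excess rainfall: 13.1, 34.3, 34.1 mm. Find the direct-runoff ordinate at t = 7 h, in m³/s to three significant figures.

Q ≈ 138 m³/s

By discrete convolution, Q_j = Σ (P_i / 10 mm) · U_{j−i}.
At t = 7 h (j=7): Q = (13.1/10)·11.0 + (34.3/10)·15.2 + (34.1/10)·21.1 = 138 m³/s.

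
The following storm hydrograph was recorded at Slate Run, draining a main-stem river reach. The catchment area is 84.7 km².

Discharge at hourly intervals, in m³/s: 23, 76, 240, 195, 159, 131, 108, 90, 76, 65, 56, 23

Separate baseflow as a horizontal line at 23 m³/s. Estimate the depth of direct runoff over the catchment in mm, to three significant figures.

Direct runoff: 0.0, 53.0, 217.0, 172.0, 136.0, 108.0, 85.0, 67.0, 53.0, 42.0, 33.0, 0.0 m³/s; ΣQ_DR = 966.0 m³/s.
V = ΣQ_DR · Δt = 966.0 × 3600 s = 3.478 × 10^6 m³.
Over A = 84.7 km², depth = V / A = 41.1 mm.

d ≈ 41.1 mm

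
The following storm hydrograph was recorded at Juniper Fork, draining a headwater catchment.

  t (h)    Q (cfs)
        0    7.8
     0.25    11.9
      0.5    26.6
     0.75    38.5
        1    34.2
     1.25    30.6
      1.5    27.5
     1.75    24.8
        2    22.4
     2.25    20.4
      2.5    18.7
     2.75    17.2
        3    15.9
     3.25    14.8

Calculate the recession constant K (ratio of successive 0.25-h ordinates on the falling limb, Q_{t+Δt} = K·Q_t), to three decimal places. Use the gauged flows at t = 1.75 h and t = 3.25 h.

Using the recession-limb readings at t = 1.75 h and t = 3.25 h: Q falls from 24.8 to 14.8 cfs over 6 intervals.
K = (Q₂/Q₁)^(1/6) = (14.8/24.8)^(1/6) = 0.918.

K ≈ 0.918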